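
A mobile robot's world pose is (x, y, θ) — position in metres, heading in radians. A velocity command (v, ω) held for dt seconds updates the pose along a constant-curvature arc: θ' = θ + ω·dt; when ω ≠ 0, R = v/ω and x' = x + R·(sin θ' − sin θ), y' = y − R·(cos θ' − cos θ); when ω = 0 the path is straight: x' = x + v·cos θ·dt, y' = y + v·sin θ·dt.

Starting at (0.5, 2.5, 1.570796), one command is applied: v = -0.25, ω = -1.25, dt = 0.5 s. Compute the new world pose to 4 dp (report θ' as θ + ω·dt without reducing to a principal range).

(0.4622, 2.3830, 0.9458)

θ' = 1.5708 + -1.25·0.5 = 0.9458
R = v/ω = -0.25/-1.25 = 0.2000
x' = 0.5 + 0.2000·(sin 0.9458 − sin 1.5708) = 0.4622
y' = 2.5 − 0.2000·(cos 0.9458 − cos 1.5708) = 2.3830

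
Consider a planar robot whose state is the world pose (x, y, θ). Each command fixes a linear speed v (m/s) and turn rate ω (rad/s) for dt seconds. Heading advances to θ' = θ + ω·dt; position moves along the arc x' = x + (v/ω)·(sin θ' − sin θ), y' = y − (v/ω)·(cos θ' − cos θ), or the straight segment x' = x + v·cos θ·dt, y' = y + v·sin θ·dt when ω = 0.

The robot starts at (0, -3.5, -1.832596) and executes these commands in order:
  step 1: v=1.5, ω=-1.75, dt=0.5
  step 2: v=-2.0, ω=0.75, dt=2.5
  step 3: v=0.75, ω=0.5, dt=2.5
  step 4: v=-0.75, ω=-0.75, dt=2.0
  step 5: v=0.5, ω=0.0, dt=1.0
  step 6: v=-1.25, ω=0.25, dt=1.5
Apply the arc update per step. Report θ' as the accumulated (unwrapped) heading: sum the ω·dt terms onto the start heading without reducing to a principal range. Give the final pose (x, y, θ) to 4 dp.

(-0.1187, 1.2544, -0.7076)

step 1: θ'=-2.7076 (R=-0.8571) → pose (-0.4675, -4.0558, -2.7076)
step 2: θ'=-0.8326 (R=-2.6667) → pose (0.3836, 0.1582, -0.8326)
step 3: θ'=0.4174 (R=1.5000) → pose (2.1012, -0.2036, 0.4174)
step 4: θ'=-1.0826 (R=1.0000) → pose (0.8127, 0.2415, -1.0826)
step 5: θ'=-1.0826 (straight) → pose (1.0472, -0.2001, -1.0826)
step 6: θ'=-0.7076 (R=-5.0000) → pose (-0.1187, 1.2544, -0.7076)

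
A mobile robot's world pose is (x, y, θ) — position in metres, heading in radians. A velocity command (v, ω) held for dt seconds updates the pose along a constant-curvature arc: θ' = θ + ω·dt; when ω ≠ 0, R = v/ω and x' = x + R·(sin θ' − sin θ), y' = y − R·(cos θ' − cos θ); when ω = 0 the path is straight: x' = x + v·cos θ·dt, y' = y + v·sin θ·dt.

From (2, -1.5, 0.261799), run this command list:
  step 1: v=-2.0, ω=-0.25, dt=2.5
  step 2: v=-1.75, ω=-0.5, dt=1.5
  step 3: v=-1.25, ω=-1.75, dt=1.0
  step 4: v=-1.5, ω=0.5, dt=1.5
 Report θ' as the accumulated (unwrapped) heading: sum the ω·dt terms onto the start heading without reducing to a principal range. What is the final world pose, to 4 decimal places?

(-2.6197, 2.8130, -2.1132)

step 1: θ'=-0.3632 (R=8.0000) → pose (-2.9127, -1.2507, -0.3632)
step 2: θ'=-1.1132 (R=3.5000) → pose (-4.8092, 0.4747, -1.1132)
step 3: θ'=-2.8632 (R=0.7143) → pose (-4.3647, 1.4770, -2.8632)
step 4: θ'=-2.1132 (R=-3.0000) → pose (-2.6197, 2.8130, -2.1132)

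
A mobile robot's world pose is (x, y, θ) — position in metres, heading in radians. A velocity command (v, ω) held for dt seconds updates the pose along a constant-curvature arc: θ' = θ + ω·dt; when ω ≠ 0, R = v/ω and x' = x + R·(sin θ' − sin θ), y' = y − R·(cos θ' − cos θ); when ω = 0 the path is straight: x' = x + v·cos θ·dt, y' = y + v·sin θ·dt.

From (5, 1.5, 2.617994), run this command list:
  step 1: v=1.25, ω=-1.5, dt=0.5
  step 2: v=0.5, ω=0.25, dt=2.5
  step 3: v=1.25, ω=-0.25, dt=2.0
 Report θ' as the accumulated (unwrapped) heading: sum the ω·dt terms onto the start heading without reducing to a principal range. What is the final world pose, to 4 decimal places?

step 1: θ'=1.8680 (R=-0.8333) → pose (4.6199, 1.9777, 1.8680)
step 2: θ'=2.4930 (R=2.0000) → pose (3.9157, 2.9858, 2.4930)
step 3: θ'=1.9930 (R=-5.0000) → pose (2.3751, 4.9217, 1.9930)

(2.3751, 4.9217, 1.9930)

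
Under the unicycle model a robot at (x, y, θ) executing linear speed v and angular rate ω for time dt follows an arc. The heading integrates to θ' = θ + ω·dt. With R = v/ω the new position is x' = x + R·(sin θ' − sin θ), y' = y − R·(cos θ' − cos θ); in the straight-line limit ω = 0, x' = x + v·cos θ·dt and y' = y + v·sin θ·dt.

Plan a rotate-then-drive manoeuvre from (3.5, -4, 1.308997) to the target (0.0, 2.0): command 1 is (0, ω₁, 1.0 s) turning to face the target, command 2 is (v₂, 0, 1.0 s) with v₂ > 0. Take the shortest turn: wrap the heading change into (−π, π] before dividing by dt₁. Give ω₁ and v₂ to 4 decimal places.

ω₁ = 0.7899, v₂ = 6.9462

heading to target = atan2(2−-4, 0−3.5) = 2.0989
Δθ = wrap(2.0989 − 1.3090) = 0.7899; ω₁ = Δθ/dt₁ = 0.7899
distance = √((0−3.5)² + (2−-4)²) = 6.9462; v₂ = distance/dt₂ = 6.9462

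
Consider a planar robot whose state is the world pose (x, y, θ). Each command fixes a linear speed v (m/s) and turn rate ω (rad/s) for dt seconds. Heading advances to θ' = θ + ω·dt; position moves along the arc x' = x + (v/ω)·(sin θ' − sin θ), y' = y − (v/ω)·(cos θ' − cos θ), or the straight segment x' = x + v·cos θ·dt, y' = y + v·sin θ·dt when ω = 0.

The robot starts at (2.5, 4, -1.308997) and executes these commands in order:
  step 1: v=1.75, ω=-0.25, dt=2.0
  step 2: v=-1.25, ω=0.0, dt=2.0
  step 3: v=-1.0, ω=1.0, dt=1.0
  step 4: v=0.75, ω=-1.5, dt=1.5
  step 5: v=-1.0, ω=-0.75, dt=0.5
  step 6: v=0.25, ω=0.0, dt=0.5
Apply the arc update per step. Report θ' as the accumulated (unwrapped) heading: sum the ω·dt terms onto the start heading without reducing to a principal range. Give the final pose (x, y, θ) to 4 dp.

step 1: θ'=-1.8090 (R=-7.0000) → pose (2.5409, 0.5366, -1.8090)
step 2: θ'=-1.8090 (straight) → pose (3.1308, 2.9660, -1.8090)
step 3: θ'=-0.8090 (R=-1.0000) → pose (2.8826, 3.8922, -0.8090)
step 4: θ'=-3.0590 (R=-0.5000) → pose (2.5620, 3.0488, -3.0590)
step 5: θ'=-3.4340 (R=1.3333) → pose (3.0564, 2.9967, -3.4340)
step 6: θ'=-3.4340 (straight) → pose (2.9367, 3.0327, -3.4340)

(2.9367, 3.0327, -3.4340)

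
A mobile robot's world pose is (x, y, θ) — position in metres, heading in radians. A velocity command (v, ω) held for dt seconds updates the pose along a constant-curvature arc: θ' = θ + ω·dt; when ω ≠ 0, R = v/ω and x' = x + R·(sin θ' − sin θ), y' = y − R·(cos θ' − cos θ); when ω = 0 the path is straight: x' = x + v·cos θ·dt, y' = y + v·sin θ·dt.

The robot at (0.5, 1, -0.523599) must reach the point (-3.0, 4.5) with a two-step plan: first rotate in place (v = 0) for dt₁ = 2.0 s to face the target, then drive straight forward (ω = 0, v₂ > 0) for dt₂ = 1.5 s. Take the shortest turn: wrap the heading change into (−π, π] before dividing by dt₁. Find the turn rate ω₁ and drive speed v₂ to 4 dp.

ω₁ = 1.4399, v₂ = 3.2998

heading to target = atan2(4.5−1, -3−0.5) = 2.3562
Δθ = wrap(2.3562 − -0.5236) = 2.8798; ω₁ = Δθ/dt₁ = 1.4399
distance = √((-3−0.5)² + (4.5−1)²) = 4.9497; v₂ = distance/dt₂ = 3.2998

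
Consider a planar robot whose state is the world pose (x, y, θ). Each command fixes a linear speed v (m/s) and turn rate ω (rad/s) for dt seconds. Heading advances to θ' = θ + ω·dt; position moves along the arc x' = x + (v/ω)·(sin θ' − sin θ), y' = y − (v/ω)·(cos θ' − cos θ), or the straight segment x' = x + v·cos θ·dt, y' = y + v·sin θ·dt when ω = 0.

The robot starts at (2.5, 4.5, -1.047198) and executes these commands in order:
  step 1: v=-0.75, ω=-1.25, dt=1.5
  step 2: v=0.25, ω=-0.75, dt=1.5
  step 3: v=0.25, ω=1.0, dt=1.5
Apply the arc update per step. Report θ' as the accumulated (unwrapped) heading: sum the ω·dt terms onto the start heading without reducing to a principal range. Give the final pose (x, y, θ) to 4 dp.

step 1: θ'=-2.9222 (R=0.6000) → pose (2.8890, 5.3856, -2.9222)
step 2: θ'=-4.0472 (R=-0.3333) → pose (2.5542, 5.5052, -4.0472)
step 3: θ'=-2.5472 (R=0.2500) → pose (2.2175, 5.5580, -2.5472)

(2.2175, 5.5580, -2.5472)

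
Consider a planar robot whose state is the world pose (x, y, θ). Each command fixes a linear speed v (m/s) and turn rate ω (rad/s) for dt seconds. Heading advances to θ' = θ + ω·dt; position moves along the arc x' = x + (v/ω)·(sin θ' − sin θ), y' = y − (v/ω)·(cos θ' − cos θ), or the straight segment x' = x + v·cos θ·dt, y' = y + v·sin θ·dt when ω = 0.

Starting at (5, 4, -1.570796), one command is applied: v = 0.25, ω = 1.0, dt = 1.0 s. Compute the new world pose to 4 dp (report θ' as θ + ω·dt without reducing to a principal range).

θ' = -1.5708 + 1.0·1.0 = -0.5708
R = v/ω = 0.25/1.0 = 0.2500
x' = 5 + 0.2500·(sin -0.5708 − sin -1.5708) = 5.1149
y' = 4 − 0.2500·(cos -0.5708 − cos -1.5708) = 3.7896

(5.1149, 3.7896, -0.5708)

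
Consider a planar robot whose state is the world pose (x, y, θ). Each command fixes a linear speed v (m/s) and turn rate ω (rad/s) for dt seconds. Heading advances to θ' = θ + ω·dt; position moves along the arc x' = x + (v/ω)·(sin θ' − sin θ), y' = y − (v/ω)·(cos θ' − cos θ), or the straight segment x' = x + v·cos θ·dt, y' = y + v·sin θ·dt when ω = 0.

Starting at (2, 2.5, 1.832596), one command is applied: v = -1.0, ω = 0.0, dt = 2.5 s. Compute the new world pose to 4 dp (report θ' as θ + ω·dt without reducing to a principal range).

(2.6470, 0.0852, 1.8326)

θ' = 1.8326 + 0.0·2.5 = 1.8326
ω = 0 → straight: x' = 2 + -1.0·cos(1.8326)·2.5 = 2.6470
y' = 2.5 + -1.0·sin(1.8326)·2.5 = 0.0852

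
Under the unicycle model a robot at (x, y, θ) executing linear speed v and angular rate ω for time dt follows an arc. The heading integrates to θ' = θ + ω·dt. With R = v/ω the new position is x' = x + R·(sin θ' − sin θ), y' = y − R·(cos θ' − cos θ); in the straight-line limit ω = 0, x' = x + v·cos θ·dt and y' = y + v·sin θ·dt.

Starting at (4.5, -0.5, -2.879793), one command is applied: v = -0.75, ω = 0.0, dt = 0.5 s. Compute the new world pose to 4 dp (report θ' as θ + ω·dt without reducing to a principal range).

θ' = -2.8798 + 0.0·0.5 = -2.8798
ω = 0 → straight: x' = 4.5 + -0.75·cos(-2.8798)·0.5 = 4.8622
y' = -0.5 + -0.75·sin(-2.8798)·0.5 = -0.4029

(4.8622, -0.4029, -2.8798)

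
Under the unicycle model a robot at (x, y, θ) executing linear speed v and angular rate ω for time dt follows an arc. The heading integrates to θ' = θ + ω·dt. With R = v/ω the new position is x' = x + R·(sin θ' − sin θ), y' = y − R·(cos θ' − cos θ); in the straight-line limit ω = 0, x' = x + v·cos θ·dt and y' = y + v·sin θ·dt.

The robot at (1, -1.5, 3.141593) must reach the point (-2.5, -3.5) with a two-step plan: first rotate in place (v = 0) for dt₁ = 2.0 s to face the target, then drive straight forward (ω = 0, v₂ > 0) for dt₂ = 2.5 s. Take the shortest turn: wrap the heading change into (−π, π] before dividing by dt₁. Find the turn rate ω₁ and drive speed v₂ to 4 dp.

ω₁ = 0.2596, v₂ = 1.6125

heading to target = atan2(-3.5−-1.5, -2.5−1) = -2.6224
Δθ = wrap(-2.6224 − 3.1416) = 0.5191; ω₁ = Δθ/dt₁ = 0.2596
distance = √((-2.5−1)² + (-3.5−-1.5)²) = 4.0311; v₂ = distance/dt₂ = 1.6125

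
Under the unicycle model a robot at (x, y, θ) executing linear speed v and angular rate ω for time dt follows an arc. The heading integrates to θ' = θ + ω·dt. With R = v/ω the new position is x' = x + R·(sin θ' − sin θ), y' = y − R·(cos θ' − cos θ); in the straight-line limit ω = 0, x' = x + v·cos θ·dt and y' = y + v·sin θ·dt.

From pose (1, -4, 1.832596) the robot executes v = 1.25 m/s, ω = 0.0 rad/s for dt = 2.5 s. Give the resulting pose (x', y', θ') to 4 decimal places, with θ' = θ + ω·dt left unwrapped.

θ' = 1.8326 + 0.0·2.5 = 1.8326
ω = 0 → straight: x' = 1 + 1.25·cos(1.8326)·2.5 = 0.1912
y' = -4 + 1.25·sin(1.8326)·2.5 = -0.9815

(0.1912, -0.9815, 1.8326)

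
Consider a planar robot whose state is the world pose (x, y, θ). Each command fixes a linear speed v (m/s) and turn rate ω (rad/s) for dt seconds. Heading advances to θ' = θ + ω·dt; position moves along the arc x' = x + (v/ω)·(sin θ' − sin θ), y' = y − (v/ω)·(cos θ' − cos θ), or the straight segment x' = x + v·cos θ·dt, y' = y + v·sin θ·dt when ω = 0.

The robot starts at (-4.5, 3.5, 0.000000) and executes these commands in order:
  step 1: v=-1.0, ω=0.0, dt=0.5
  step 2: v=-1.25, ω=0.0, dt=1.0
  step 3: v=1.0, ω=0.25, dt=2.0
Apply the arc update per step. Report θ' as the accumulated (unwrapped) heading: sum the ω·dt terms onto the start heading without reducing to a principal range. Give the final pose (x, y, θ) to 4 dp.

(-4.3323, 3.9897, 0.5000)

step 1: θ'=0.0000 (straight) → pose (-5.0000, 3.5000, 0.0000)
step 2: θ'=0.0000 (straight) → pose (-6.2500, 3.5000, 0.0000)
step 3: θ'=0.5000 (R=4.0000) → pose (-4.3323, 3.9897, 0.5000)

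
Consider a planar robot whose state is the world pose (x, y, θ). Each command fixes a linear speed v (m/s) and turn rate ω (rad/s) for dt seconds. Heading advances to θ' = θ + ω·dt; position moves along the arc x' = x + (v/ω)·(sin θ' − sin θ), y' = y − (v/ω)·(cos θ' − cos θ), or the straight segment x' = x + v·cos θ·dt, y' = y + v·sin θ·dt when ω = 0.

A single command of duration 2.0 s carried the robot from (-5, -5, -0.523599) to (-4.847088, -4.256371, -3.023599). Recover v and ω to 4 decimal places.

v = -0.5000, ω = -1.2500

Δθ = -3.023599 − -0.523599 = -2.500000
ω = Δθ/dt = -2.500000/2.0 = -1.2500
R = −Δy/(cos θ' − cos θ) = 0.4000
v = R·ω = 0.4000·-1.2500 = -0.5000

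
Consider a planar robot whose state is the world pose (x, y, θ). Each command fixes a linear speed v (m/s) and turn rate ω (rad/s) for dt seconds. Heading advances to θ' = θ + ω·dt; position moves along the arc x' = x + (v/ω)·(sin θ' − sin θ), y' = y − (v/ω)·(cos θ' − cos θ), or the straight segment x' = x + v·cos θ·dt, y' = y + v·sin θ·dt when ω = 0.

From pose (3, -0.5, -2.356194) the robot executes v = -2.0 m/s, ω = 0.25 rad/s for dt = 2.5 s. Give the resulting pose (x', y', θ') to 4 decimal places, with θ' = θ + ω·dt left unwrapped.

θ' = -2.3562 + 0.25·2.5 = -1.7312
R = v/ω = -2.0/0.25 = -8.0000
x' = 3 + -8.0000·(sin -1.7312 − sin -2.3562) = 5.2405
y' = -0.5 − -8.0000·(cos -1.7312 − cos -2.3562) = 3.8792

(5.2405, 3.8792, -1.7312)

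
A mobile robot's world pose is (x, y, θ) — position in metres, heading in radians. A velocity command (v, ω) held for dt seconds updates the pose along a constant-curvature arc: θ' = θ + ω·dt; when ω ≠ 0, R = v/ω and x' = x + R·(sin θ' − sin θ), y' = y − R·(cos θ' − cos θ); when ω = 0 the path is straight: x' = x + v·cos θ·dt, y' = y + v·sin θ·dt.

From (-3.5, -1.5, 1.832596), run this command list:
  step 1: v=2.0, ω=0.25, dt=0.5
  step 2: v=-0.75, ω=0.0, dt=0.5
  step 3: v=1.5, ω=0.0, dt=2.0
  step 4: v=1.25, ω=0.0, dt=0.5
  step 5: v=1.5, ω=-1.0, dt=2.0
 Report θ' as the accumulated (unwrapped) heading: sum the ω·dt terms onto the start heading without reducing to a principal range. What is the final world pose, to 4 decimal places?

(-3.5917, 4.5216, -0.0424)

step 1: θ'=1.9576 (R=8.0000) → pose (-3.8184, -0.5527, 1.9576)
step 2: θ'=1.9576 (straight) → pose (-3.6770, -0.9000, 1.9576)
step 3: θ'=1.9576 (straight) → pose (-4.8087, 1.8783, 1.9576)
step 4: θ'=1.9576 (straight) → pose (-5.0444, 2.4572, 1.9576)
step 5: θ'=-0.0424 (R=-1.5000) → pose (-3.5917, 4.5216, -0.0424)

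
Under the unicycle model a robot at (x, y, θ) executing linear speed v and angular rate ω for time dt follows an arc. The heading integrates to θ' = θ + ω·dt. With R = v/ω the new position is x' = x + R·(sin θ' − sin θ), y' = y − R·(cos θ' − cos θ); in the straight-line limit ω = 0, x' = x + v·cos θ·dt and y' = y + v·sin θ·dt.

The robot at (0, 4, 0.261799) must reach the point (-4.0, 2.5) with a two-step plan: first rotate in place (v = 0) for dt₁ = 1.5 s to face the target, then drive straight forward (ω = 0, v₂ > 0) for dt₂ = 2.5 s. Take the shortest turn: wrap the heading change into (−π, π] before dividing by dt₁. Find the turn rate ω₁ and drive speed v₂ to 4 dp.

heading to target = atan2(2.5−4, -4−0) = -2.7828
Δθ = wrap(-2.7828 − 0.2618) = -3.0446; ω₁ = Δθ/dt₁ = -2.0297
distance = √((-4−0)² + (2.5−4)²) = 4.2720; v₂ = distance/dt₂ = 1.7088

ω₁ = -2.0297, v₂ = 1.7088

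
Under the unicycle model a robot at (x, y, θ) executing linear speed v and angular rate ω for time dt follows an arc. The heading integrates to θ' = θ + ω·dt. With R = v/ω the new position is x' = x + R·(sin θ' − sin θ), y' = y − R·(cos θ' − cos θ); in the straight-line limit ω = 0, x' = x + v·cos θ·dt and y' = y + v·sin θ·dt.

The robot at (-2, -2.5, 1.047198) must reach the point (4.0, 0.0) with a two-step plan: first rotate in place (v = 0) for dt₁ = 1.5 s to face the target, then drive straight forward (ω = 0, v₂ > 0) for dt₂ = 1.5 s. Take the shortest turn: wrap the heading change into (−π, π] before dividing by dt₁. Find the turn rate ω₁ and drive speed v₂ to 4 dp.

ω₁ = -0.4349, v₂ = 4.3333

heading to target = atan2(0−-2.5, 4−-2) = 0.3948
Δθ = wrap(0.3948 − 1.0472) = -0.6524; ω₁ = Δθ/dt₁ = -0.4349
distance = √((4−-2)² + (0−-2.5)²) = 6.5000; v₂ = distance/dt₂ = 4.3333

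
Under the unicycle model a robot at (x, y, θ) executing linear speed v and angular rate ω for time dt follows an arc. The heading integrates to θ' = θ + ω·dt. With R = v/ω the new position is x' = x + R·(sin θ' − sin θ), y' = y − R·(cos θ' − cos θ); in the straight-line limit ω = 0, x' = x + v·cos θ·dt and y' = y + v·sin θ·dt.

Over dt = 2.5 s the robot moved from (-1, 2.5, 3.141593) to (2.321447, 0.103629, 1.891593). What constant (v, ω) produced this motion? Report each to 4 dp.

v = -1.7500, ω = -0.5000

Δθ = 1.891593 − 3.141593 = -1.250000
ω = Δθ/dt = -1.250000/2.5 = -0.5000
R = Δx/(sin θ' − sin θ) = 3.5000
v = R·ω = 3.5000·-0.5000 = -1.7500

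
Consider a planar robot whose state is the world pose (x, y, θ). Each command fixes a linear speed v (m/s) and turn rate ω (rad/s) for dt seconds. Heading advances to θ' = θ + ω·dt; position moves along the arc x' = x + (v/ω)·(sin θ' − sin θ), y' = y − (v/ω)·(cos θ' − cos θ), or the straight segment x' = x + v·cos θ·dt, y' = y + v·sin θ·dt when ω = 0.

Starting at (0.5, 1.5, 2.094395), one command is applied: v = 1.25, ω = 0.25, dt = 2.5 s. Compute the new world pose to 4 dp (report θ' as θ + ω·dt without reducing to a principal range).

(-1.7813, 3.5610, 2.7194)

θ' = 2.0944 + 0.25·2.5 = 2.7194
R = v/ω = 1.25/0.25 = 5.0000
x' = 0.5 + 5.0000·(sin 2.7194 − sin 2.0944) = -1.7813
y' = 1.5 − 5.0000·(cos 2.7194 − cos 2.0944) = 3.5610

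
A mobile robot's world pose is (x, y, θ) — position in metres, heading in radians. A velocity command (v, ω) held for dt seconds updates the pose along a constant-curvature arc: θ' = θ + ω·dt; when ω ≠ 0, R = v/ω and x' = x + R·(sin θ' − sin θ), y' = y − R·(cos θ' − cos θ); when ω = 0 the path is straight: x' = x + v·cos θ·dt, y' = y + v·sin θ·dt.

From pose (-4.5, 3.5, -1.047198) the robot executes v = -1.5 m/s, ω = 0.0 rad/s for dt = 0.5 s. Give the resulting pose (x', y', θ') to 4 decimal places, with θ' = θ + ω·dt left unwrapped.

θ' = -1.0472 + 0.0·0.5 = -1.0472
ω = 0 → straight: x' = -4.5 + -1.5·cos(-1.0472)·0.5 = -4.8750
y' = 3.5 + -1.5·sin(-1.0472)·0.5 = 4.1495

(-4.8750, 4.1495, -1.0472)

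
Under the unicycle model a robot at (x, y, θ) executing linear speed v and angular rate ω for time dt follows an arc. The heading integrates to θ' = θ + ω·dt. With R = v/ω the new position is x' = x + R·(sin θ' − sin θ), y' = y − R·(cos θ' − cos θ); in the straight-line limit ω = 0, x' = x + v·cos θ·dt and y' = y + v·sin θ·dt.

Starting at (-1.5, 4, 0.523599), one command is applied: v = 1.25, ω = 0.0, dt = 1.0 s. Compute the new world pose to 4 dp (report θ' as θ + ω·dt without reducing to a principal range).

(-0.4175, 4.6250, 0.5236)

θ' = 0.5236 + 0.0·1.0 = 0.5236
ω = 0 → straight: x' = -1.5 + 1.25·cos(0.5236)·1.0 = -0.4175
y' = 4 + 1.25·sin(0.5236)·1.0 = 4.6250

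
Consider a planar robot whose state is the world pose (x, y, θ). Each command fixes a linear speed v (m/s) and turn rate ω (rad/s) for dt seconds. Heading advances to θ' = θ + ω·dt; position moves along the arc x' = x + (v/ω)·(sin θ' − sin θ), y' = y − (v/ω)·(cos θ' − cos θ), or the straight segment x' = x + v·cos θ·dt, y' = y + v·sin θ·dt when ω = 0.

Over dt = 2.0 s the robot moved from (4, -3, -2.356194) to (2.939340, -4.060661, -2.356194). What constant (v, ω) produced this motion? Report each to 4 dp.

v = 0.7500, ω = 0.0000

Δθ = -2.356194 − -2.356194 = 0.000000
ω = Δθ/dt = 0.000000/2.0 = 0.0000
ω = 0 → v = (Δx·cos θ + Δy·sin θ)/dt = 0.7500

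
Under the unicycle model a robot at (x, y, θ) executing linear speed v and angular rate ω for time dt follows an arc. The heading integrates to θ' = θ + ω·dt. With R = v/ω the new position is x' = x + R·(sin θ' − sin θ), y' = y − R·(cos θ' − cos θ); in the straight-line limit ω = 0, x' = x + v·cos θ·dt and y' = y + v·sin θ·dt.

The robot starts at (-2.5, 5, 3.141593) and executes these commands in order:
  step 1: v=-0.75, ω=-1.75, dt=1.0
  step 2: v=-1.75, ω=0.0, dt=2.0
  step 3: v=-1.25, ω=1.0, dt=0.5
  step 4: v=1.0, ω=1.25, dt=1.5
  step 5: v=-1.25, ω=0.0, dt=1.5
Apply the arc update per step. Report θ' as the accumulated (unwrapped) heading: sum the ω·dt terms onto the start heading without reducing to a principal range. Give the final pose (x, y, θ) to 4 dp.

(-2.3651, 1.9277, 3.7666)

step 1: θ'=1.3916 (R=0.4286) → pose (-2.0783, 4.4950, 1.3916)
step 2: θ'=1.3916 (straight) → pose (-2.7022, 1.0511, 1.3916)
step 3: θ'=1.8916 (R=-1.2500) → pose (-2.6584, 0.4341, 1.8916)
step 4: θ'=3.7666 (R=0.8000) → pose (-3.8857, 0.8306, 3.7666)
step 5: θ'=3.7666 (straight) → pose (-2.3651, 1.9277, 3.7666)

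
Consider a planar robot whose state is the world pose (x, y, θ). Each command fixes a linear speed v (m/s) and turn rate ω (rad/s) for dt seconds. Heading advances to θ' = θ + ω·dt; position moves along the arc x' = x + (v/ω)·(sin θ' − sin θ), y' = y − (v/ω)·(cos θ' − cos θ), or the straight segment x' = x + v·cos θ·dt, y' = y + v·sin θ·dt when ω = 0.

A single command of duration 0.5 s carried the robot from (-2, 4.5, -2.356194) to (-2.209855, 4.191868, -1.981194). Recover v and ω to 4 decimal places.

v = 0.7500, ω = 0.7500

Δθ = -1.981194 − -2.356194 = 0.375000
ω = Δθ/dt = 0.375000/0.5 = 0.7500
R = −Δy/(cos θ' − cos θ) = 1.0000
v = R·ω = 1.0000·0.7500 = 0.7500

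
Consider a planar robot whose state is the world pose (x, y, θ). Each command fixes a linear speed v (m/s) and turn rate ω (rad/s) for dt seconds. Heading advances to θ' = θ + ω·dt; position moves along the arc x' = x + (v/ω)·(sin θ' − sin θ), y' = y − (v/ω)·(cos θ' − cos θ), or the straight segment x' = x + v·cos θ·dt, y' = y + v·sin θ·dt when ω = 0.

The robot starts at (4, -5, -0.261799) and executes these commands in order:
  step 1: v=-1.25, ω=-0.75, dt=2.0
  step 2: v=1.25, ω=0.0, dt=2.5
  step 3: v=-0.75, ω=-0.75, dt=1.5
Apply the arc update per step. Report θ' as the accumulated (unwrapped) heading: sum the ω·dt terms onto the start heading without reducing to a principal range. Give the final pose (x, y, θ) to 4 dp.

step 1: θ'=-1.7618 (R=1.6667) → pose (2.7950, -3.0737, -1.7618)
step 2: θ'=-1.7618 (straight) → pose (2.2017, -6.1419, -1.7618)
step 3: θ'=-2.8868 (R=1.0000) → pose (2.9315, -5.3640, -2.8868)

(2.9315, -5.3640, -2.8868)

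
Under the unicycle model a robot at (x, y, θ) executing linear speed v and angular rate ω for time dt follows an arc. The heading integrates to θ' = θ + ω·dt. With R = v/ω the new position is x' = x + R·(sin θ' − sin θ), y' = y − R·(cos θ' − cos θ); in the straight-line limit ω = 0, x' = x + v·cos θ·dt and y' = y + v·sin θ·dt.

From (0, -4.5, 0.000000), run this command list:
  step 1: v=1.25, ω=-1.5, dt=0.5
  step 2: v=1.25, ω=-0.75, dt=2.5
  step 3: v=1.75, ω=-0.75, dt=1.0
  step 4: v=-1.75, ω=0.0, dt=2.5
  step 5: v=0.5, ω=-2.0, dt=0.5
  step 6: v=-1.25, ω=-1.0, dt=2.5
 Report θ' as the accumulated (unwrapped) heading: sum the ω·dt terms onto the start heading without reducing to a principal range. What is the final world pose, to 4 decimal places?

(0.7644, -9.9361, -6.8750)

step 1: θ'=-0.7500 (R=-0.8333) → pose (0.5680, -4.7236, -0.7500)
step 2: θ'=-2.6250 (R=-1.6667) → pose (0.2552, -7.3923, -2.6250)
step 3: θ'=-3.3750 (R=-2.3333) → pose (-1.4370, -7.6335, -3.3750)
step 4: θ'=-3.3750 (straight) → pose (2.8194, -8.6454, -3.3750)
step 5: θ'=-4.3750 (R=-0.2500) → pose (2.6413, -8.4849, -4.3750)
step 6: θ'=-6.8750 (R=1.2500) → pose (0.7644, -9.9361, -6.8750)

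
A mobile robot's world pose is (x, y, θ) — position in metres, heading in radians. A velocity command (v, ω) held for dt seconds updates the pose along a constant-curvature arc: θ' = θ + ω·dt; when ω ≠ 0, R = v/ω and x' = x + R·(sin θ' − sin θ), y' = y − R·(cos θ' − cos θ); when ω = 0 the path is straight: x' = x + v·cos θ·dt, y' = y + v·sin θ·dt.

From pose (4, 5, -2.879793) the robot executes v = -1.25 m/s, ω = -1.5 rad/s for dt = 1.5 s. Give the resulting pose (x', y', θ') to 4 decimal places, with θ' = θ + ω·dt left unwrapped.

(4.9775, 3.8572, -5.1298)

θ' = -2.8798 + -1.5·1.5 = -5.1298
R = v/ω = -1.25/-1.5 = 0.8333
x' = 4 + 0.8333·(sin -5.1298 − sin -2.8798) = 4.9775
y' = 5 − 0.8333·(cos -5.1298 − cos -2.8798) = 3.8572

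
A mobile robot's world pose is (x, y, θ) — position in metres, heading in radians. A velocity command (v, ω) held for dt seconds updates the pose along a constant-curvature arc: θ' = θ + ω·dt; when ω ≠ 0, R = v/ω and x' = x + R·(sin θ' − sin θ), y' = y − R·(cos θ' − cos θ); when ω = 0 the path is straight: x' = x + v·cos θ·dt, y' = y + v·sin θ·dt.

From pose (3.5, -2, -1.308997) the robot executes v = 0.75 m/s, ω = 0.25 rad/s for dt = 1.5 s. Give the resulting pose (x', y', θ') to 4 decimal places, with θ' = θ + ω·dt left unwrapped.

(3.9858, -3.0074, -0.9340)

θ' = -1.3090 + 0.25·1.5 = -0.9340
R = v/ω = 0.75/0.25 = 3.0000
x' = 3.5 + 3.0000·(sin -0.9340 − sin -1.3090) = 3.9858
y' = -2 − 3.0000·(cos -0.9340 − cos -1.3090) = -3.0074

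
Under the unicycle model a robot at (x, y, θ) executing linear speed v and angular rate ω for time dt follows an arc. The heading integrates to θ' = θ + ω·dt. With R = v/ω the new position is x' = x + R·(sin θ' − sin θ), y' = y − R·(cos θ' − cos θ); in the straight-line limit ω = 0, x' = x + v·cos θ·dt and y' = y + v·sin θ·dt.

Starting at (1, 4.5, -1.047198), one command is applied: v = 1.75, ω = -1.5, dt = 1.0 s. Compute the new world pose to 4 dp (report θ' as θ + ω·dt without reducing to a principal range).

θ' = -1.0472 + -1.5·1.0 = -2.5472
R = v/ω = 1.75/-1.5 = -1.1667
x' = 1 + -1.1667·(sin -2.5472 − sin -1.0472) = 0.6430
y' = 4.5 − -1.1667·(cos -2.5472 − cos -1.0472) = 2.9501

(0.6430, 2.9501, -2.5472)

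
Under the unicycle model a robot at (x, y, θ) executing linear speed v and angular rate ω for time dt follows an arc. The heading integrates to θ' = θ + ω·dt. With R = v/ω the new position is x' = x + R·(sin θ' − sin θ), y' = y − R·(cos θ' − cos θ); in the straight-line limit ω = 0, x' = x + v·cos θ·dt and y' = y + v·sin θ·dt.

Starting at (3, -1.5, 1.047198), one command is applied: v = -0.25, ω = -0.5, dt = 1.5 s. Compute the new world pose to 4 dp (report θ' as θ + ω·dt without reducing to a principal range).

(2.7134, -1.7281, 0.2972)

θ' = 1.0472 + -0.5·1.5 = 0.2972
R = v/ω = -0.25/-0.5 = 0.5000
x' = 3 + 0.5000·(sin 0.2972 − sin 1.0472) = 2.7134
y' = -1.5 − 0.5000·(cos 0.2972 − cos 1.0472) = -1.7281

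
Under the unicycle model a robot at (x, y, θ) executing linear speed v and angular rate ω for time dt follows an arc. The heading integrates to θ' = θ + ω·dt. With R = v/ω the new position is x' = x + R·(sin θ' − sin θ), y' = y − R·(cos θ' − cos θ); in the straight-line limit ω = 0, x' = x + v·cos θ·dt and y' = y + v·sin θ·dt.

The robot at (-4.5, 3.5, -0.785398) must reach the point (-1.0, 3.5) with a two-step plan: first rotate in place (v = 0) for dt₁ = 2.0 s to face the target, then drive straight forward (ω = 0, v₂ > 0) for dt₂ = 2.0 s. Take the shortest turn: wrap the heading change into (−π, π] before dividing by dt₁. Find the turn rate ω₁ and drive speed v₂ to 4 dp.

ω₁ = 0.3927, v₂ = 1.7500

heading to target = atan2(3.5−3.5, -1−-4.5) = 0.0000
Δθ = wrap(0.0000 − -0.7854) = 0.7854; ω₁ = Δθ/dt₁ = 0.3927
distance = √((-1−-4.5)² + (3.5−3.5)²) = 3.5000; v₂ = distance/dt₂ = 1.7500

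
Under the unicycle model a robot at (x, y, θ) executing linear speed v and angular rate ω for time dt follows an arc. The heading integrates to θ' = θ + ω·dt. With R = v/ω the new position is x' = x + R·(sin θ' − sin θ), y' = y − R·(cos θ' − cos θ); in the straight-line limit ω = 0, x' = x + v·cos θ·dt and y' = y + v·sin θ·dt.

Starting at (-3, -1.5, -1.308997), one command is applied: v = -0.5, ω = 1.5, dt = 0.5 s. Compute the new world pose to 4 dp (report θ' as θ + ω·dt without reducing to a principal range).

θ' = -1.3090 + 1.5·0.5 = -0.5590
R = v/ω = -0.5/1.5 = -0.3333
x' = -3 + -0.3333·(sin -0.5590 − sin -1.3090) = -3.1452
y' = -1.5 − -0.3333·(cos -0.5590 − cos -1.3090) = -1.3037

(-3.1452, -1.3037, -0.5590)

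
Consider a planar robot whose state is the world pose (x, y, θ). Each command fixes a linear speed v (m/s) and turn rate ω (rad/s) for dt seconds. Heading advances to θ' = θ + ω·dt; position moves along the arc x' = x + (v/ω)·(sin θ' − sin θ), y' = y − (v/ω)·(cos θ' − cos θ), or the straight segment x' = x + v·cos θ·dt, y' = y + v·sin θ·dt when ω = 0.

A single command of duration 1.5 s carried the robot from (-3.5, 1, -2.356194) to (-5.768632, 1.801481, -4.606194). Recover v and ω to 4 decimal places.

v = 2.0000, ω = -1.5000

Δθ = -4.606194 − -2.356194 = -2.250000
ω = Δθ/dt = -2.250000/1.5 = -1.5000
R = Δx/(sin θ' − sin θ) = -1.3333
v = R·ω = -1.3333·-1.5000 = 2.0000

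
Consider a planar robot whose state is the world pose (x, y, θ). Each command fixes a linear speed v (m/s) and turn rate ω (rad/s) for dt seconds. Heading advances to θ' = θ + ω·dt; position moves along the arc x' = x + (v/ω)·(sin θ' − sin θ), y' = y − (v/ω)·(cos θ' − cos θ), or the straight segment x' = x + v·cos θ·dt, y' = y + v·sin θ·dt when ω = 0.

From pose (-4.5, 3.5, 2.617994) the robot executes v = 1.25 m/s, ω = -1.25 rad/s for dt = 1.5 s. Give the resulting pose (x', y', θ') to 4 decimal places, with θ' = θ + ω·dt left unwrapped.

(-4.6765, 5.1025, 0.7430)

θ' = 2.6180 + -1.25·1.5 = 0.7430
R = v/ω = 1.25/-1.25 = -1.0000
x' = -4.5 + -1.0000·(sin 0.7430 − sin 2.6180) = -4.6765
y' = 3.5 − -1.0000·(cos 0.7430 − cos 2.6180) = 5.1025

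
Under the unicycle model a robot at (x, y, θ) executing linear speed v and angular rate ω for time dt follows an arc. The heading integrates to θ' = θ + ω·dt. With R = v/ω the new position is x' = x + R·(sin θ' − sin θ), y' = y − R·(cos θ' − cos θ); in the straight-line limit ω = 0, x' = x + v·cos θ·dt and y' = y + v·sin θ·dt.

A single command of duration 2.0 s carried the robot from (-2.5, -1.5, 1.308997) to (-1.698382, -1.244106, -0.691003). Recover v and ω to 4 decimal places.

v = 0.5000, ω = -1.0000

Δθ = -0.691003 − 1.308997 = -2.000000
ω = Δθ/dt = -2.000000/2.0 = -1.0000
R = Δx/(sin θ' − sin θ) = -0.5000
v = R·ω = -0.5000·-1.0000 = 0.5000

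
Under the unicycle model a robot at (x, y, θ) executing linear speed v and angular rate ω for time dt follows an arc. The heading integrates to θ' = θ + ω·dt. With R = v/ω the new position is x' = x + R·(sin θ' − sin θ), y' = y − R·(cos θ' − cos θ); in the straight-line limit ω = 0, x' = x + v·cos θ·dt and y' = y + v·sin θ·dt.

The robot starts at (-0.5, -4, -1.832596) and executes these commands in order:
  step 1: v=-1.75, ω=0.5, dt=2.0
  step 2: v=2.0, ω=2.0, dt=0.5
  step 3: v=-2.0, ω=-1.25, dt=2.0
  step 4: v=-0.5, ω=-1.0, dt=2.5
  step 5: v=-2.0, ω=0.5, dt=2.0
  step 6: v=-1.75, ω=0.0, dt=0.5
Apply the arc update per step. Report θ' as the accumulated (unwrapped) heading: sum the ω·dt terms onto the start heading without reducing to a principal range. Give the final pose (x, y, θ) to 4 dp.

step 1: θ'=-0.8326 (R=-3.5000) → pose (-1.2919, -0.7388, -0.8326)
step 2: θ'=0.1674 (R=1.0000) → pose (-0.3856, -1.0518, 0.1674)
step 3: θ'=-2.3326 (R=1.6000) → pose (-1.8099, 1.6301, -2.3326)
step 4: θ'=-4.8326 (R=0.5000) → pose (-0.9517, 1.2251, -4.8326)
step 5: θ'=-3.8326 (R=-4.0000) → pose (0.4702, -2.3370, -3.8326)
step 6: θ'=-3.8326 (straight) → pose (1.1445, -2.8947, -3.8326)

(1.1445, -2.8947, -3.8326)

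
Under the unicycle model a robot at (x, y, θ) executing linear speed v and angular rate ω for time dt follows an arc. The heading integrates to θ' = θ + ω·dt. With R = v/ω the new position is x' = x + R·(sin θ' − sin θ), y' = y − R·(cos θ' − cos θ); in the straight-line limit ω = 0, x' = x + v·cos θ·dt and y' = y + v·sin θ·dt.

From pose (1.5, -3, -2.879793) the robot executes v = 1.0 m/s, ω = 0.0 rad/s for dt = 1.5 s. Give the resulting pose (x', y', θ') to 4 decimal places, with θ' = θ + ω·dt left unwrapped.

θ' = -2.8798 + 0.0·1.5 = -2.8798
ω = 0 → straight: x' = 1.5 + 1.0·cos(-2.8798)·1.5 = 0.0511
y' = -3 + 1.0·sin(-2.8798)·1.5 = -3.3882

(0.0511, -3.3882, -2.8798)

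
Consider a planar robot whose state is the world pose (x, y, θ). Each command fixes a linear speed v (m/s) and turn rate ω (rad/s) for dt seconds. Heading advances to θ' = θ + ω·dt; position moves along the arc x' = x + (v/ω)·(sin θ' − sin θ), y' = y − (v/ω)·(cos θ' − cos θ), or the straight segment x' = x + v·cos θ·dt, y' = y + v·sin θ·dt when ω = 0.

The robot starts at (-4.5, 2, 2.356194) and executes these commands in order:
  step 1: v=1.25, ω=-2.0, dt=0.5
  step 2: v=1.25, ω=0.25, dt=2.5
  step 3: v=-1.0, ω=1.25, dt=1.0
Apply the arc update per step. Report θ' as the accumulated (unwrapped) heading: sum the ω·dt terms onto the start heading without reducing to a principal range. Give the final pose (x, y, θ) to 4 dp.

(-4.1641, 5.1571, 3.2312)

step 1: θ'=1.3562 (R=-0.6250) → pose (-4.6687, 2.5750, 1.3562)
step 2: θ'=1.9812 (R=5.0000) → pose (-4.9692, 5.6347, 1.9812)
step 3: θ'=3.2312 (R=-0.8000) → pose (-4.1641, 5.1571, 3.2312)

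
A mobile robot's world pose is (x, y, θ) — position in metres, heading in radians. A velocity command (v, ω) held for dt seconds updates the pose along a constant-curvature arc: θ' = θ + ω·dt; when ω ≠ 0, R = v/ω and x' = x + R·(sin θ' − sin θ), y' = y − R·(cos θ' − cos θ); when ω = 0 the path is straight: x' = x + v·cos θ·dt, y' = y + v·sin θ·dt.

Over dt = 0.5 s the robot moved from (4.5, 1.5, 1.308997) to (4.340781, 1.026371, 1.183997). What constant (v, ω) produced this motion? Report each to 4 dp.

Δθ = 1.183997 − 1.308997 = -0.125000
ω = Δθ/dt = -0.125000/0.5 = -0.2500
R = −Δy/(cos θ' − cos θ) = 4.0000
v = R·ω = 4.0000·-0.2500 = -1.0000

v = -1.0000, ω = -0.2500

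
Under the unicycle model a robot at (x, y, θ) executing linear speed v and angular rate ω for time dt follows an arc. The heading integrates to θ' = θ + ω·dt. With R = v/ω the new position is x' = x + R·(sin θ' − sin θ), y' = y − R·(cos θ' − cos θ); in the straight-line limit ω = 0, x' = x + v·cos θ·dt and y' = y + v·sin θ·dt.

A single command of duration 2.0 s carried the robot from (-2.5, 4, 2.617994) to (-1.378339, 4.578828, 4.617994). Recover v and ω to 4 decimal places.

Δθ = 4.617994 − 2.617994 = 2.000000
ω = Δθ/dt = 2.000000/2.0 = 1.0000
R = Δx/(sin θ' − sin θ) = -0.7500
v = R·ω = -0.7500·1.0000 = -0.7500

v = -0.7500, ω = 1.0000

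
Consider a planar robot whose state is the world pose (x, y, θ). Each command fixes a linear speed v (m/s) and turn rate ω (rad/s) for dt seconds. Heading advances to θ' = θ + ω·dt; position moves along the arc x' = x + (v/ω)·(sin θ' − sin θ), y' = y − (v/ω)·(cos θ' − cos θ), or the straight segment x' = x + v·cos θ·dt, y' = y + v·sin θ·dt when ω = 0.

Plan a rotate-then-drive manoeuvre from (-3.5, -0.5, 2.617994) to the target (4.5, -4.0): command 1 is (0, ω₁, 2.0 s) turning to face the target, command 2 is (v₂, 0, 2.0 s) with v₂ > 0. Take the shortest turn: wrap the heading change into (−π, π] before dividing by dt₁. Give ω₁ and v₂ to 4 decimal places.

ω₁ = -1.5152, v₂ = 4.3661

heading to target = atan2(-4−-0.5, 4.5−-3.5) = -0.4124
Δθ = wrap(-0.4124 − 2.6180) = -3.0304; ω₁ = Δθ/dt₁ = -1.5152
distance = √((4.5−-3.5)² + (-4−-0.5)²) = 8.7321; v₂ = distance/dt₂ = 4.3661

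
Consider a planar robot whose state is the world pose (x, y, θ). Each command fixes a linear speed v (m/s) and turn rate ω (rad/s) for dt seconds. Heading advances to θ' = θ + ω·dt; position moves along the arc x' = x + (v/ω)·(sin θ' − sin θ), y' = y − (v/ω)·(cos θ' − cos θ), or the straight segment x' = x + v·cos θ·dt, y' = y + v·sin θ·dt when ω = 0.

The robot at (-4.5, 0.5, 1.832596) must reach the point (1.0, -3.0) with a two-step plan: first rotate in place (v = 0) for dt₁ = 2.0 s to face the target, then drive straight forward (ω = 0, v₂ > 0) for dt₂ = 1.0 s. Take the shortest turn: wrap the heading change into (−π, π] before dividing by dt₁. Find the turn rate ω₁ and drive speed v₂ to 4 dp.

heading to target = atan2(-3−0.5, 1−-4.5) = -0.5667
Δθ = wrap(-0.5667 − 1.8326) = -2.3993; ω₁ = Δθ/dt₁ = -1.1997
distance = √((1−-4.5)² + (-3−0.5)²) = 6.5192; v₂ = distance/dt₂ = 6.5192

ω₁ = -1.1997, v₂ = 6.5192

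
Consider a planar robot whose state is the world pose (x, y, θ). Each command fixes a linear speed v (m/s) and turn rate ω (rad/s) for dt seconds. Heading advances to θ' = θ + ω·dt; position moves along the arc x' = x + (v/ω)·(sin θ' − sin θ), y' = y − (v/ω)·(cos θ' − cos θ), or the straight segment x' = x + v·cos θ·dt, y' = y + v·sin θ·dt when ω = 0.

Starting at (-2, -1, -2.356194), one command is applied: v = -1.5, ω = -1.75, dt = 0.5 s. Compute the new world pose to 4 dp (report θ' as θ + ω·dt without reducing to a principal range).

(-1.3172, -0.7524, -3.2312)

θ' = -2.3562 + -1.75·0.5 = -3.2312
R = v/ω = -1.5/-1.75 = 0.8571
x' = -2 + 0.8571·(sin -3.2312 − sin -2.3562) = -1.3172
y' = -1 − 0.8571·(cos -3.2312 − cos -2.3562) = -0.7524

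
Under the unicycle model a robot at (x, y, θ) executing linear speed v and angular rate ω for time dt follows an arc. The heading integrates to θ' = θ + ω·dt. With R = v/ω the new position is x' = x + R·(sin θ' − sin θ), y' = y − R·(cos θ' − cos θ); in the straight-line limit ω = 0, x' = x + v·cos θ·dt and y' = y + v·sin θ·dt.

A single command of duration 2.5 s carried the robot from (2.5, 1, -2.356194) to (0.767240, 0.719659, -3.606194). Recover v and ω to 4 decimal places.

v = 0.7500, ω = -0.5000

Δθ = -3.606194 − -2.356194 = -1.250000
ω = Δθ/dt = -1.250000/2.5 = -0.5000
R = Δx/(sin θ' − sin θ) = -1.5000
v = R·ω = -1.5000·-0.5000 = 0.7500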